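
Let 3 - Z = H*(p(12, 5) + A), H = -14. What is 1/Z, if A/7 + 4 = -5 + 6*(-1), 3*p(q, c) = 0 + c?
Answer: -3/4331 ≈ -0.00069268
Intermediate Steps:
p(q, c) = c/3 (p(q, c) = (0 + c)/3 = c/3)
A = -105 (A = -28 + 7*(-5 + 6*(-1)) = -28 + 7*(-5 - 6) = -28 + 7*(-11) = -28 - 77 = -105)
Z = -4331/3 (Z = 3 - (-14)*((⅓)*5 - 105) = 3 - (-14)*(5/3 - 105) = 3 - (-14)*(-310)/3 = 3 - 1*4340/3 = 3 - 4340/3 = -4331/3 ≈ -1443.7)
1/Z = 1/(-4331/3) = -3/4331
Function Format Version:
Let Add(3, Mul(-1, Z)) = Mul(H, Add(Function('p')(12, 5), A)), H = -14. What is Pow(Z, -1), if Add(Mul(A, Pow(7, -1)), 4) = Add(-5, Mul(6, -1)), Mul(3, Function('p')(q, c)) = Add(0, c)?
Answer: Rational(-3, 4331) ≈ -0.00069268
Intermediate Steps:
Function('p')(q, c) = Mul(Rational(1, 3), c) (Function('p')(q, c) = Mul(Rational(1, 3), Add(0, c)) = Mul(Rational(1, 3), c))
A = -105 (A = Add(-28, Mul(7, Add(-5, Mul(6, -1)))) = Add(-28, Mul(7, Add(-5, -6))) = Add(-28, Mul(7, -11)) = Add(-28, -77) = -105)
Z = Rational(-4331, 3) (Z = Add(3, Mul(-1, Mul(-14, Add(Mul(Rational(1, 3), 5), -105)))) = Add(3, Mul(-1, Mul(-14, Add(Rational(5, 3), -105)))) = Add(3, Mul(-1, Mul(-14, Rational(-310, 3)))) = Add(3, Mul(-1, Rational(4340, 3))) = Add(3, Rational(-4340, 3)) = Rational(-4331, 3) ≈ -1443.7)
Pow(Z, -1) = Pow(Rational(-4331, 3), -1) = Rational(-3, 4331)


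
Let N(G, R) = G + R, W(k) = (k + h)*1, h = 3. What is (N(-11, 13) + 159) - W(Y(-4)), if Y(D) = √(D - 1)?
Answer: 158 - I*√5 ≈ 158.0 - 2.2361*I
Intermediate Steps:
Y(D) = √(-1 + D)
W(k) = 3 + k (W(k) = (k + 3)*1 = (3 + k)*1 = 3 + k)
(N(-11, 13) + 159) - W(Y(-4)) = ((-11 + 13) + 159) - (3 + √(-1 - 4)) = (2 + 159) - (3 + √(-5)) = 161 - (3 + I*√5) = 161 + (-3 - I*√5) = 158 - I*√5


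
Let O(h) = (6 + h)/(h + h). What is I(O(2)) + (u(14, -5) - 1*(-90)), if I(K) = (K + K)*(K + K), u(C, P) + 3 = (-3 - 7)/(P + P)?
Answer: 104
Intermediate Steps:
u(C, P) = -3 - 5/P (u(C, P) = -3 + (-3 - 7)/(P + P) = -3 - 10*1/(2*P) = -3 - 5/P)
O(h) = (6 + h)/(2*h) (O(h) = (6 + h)/((2*h)) = (6 + h)*(1/(2*h)) = (6 + h)/(2*h))
I(K) = 4*K² (I(K) = (2*K)*(2*K) = 4*K²)
I(O(2)) + (u(14, -5) - 1*(-90)) = 4*((½)*(6 + 2)/2)² + ((-3 - 5/(-5)) - 1*(-90)) = 4*((½)*(½)*8)² + ((-3 - 5*(-⅕)) + 90) = 4*2² + ((-3 + 1) + 90) = 4*4 + (-2 + 90) = 16 + 88 = 104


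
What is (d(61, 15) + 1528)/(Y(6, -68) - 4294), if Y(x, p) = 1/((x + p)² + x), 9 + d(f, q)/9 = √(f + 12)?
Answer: -5570950/16531899 - 11550*√73/5510633 ≈ -0.35489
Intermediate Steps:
d(f, q) = -81 + 9*√(12 + f) (d(f, q) = -81 + 9*√(f + 12) = -81 + 9*√(12 + f))
Y(x, p) = 1/(x + (p + x)²) (Y(x, p) = 1/((p + x)² + x) = 1/(x + (p + x)²))
(d(61, 15) + 1528)/(Y(6, -68) - 4294) = ((-81 + 9*√(12 + 61)) + 1528)/(1/(6 + (-68 + 6)²) - 4294) = ((-81 + 9*√73) + 1528)/(1/(6 + (-62)²) - 4294) = (1447 + 9*√73)/(1/(6 + 3844) - 4294) = (1447 + 9*√73)/(1/3850 - 4294) = (1447 + 9*√73)/(-16531899/3850) = (1447 + 9*√73)*(-3850/16531899) = -5570950/16531899 - 11550*√73/5510633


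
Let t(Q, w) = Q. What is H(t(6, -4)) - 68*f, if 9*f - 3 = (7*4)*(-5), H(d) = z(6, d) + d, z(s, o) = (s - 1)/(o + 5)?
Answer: 103115/99 ≈ 1041.6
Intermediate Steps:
z(s, o) = (-1 + s)/(5 + o)
H(d) = d + 5/(5 + d) (H(d) = (-1 + 6)/(5 + d) + d = 5/(5 + d) + d = d + 5/(5 + d))
f = -137/9 (f = 1/3 + ((7*4)*(-5))/9 = 1/3 + (28*(-5))/9 = 1/3 + (1/9)*(-140) = 1/3 - 140/9 = -137/9 ≈ -15.222)
H(t(6, -4)) - 68*f = (5 + 6*(5 + 6))/(5 + 6) - 68*(-137/9) = (5 + 6*11)/11 + 9316/9 = (5 + 66)/11 + 9316/9 = (1/11)*71 + 9316/9 = 71/11 + 9316/9 = 103115/99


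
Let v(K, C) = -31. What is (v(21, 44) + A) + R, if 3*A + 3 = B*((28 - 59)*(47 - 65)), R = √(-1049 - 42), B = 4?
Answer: 712 + I*√1091 ≈ 712.0 + 33.03*I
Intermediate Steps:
R = I*√1091 (R = √(-1091) = I*√1091 ≈ 33.03*I)
A = 743 (A = -1 + (4*((28 - 59)*(47 - 65)))/3 = -1 + (4*(-31*(-18)))/3 = -1 + (4*558)/3 = -1 + (⅓)*2232 = -1 + 744 = 743)
(v(21, 44) + A) + R = (-31 + 743) + I*√1091 = 712 + I*√1091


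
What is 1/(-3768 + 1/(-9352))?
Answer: -9352/35238337 ≈ -0.00026539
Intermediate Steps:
1/(-3768 + 1/(-9352)) = 1/(-3768 - 1/9352) = 1/(-35238337/9352) = -9352/35238337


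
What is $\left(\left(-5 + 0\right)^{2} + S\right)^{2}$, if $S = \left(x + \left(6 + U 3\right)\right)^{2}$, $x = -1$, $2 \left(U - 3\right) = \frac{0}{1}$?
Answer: $48841$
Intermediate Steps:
$U = 3$ ($U = 3 + \frac{0 \cdot 1^{-1}}{2} = 3 + \frac{0 \cdot 1}{2} = 3 + \frac{1}{2} \cdot 0 = 3 + 0 = 3$)
$S = 196$ ($S = \left(-1 + \left(6 + 3 \cdot 3\right)\right)^{2} = \left(-1 + \left(6 + 9\right)\right)^{2} = \left(-1 + 15\right)^{2} = 14^{2} = 196$)
$\left(\left(-5 + 0\right)^{2} + S\right)^{2} = \left(\left(-5 + 0\right)^{2} + 196\right)^{2} = \left(\left(-5\right)^{2} + 196\right)^{2} = \left(25 + 196\right)^{2} = 221^{2} = 48841$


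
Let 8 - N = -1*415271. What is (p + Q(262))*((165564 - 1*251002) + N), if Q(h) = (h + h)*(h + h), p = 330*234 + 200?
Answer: 116102712636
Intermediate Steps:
p = 77420 (p = 77220 + 200 = 77420)
Q(h) = 4*h**2 (Q(h) = (2*h)*(2*h) = 4*h**2)
N = 415279 (N = 8 - (-1)*415271 = 8 - 1*(-415271) = 8 + 415271 = 415279)
(p + Q(262))*((165564 - 1*251002) + N) = (77420 + 4*262**2)*((165564 - 1*251002) + 415279) = (77420 + 4*68644)*((165564 - 251002) + 415279) = (77420 + 274576)*(-85438 + 415279) = 351996*329841 = 116102712636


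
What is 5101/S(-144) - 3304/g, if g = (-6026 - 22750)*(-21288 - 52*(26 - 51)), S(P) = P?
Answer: -30562151659/862762032 ≈ -35.424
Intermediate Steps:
g = 575174688 (g = -28776*(-21288 - 52*(-25)) = -28776*(-21288 + 1300) = -28776*(-19988) = 575174688)
5101/S(-144) - 3304/g = 5101/(-144) - 3304/575174688 = 5101*(-1/144) - 3304*1/575174688 = -5101/144 - 413/71896836 = -30562151659/862762032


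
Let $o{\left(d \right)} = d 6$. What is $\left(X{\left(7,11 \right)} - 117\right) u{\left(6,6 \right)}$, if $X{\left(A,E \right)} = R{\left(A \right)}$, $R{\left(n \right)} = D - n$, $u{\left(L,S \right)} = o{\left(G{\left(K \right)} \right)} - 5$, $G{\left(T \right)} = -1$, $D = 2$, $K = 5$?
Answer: $1342$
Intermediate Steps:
$o{\left(d \right)} = 6 d$
$u{\left(L,S \right)} = -11$ ($u{\left(L,S \right)} = 6 \left(-1\right) - 5 = -6 - 5 = -11$)
$R{\left(n \right)} = 2 - n$
$X{\left(A,E \right)} = 2 - A$
$\left(X{\left(7,11 \right)} - 117\right) u{\left(6,6 \right)} = \left(\left(2 - 7\right) - 117\right) \left(-11\right) = \left(-5 - 117\right) \left(-11\right) = \left(-122\right) \left(-11\right) = 1342$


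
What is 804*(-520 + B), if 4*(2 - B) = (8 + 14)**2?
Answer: -513756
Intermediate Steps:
B = -119 (B = 2 - (8 + 14)**2/4 = 2 - 1/4*22**2 = 2 - 1/4*484 = 2 - 121 = -119)
804*(-520 + B) = 804*(-520 - 119) = 804*(-639) = -513756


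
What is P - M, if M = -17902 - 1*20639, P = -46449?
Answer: -7908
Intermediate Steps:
M = -38541 (M = -17902 - 20639 = -38541)
P - M = -46449 - 1*(-38541) = -46449 + 38541 = -7908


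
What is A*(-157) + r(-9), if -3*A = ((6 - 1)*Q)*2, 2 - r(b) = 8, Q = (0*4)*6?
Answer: -6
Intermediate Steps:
Q = 0 (Q = 0*6 = 0)
r(b) = -6 (r(b) = 2 - 1*8 = 2 - 8 = -6)
A = 0 (A = -(6 - 1)*0*2/3 = -5*0*2/3 = -0*2 = -⅓*0 = 0)
A*(-157) + r(-9) = 0*(-157) - 6 = 0 - 6 = -6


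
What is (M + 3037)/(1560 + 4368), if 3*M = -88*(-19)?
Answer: 10783/17784 ≈ 0.60633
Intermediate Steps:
M = 1672/3 (M = (-88*(-19))/3 = (⅓)*1672 = 1672/3 ≈ 557.33)
(M + 3037)/(1560 + 4368) = (1672/3 + 3037)/(1560 + 4368) = (10783/3)/5928 = (10783/3)*(1/5928) = 10783/17784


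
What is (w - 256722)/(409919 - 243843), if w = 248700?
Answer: -4011/83038 ≈ -0.048303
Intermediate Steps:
(w - 256722)/(409919 - 243843) = (248700 - 256722)/(409919 - 243843) = -8022/166076 = -8022*1/166076 = -4011/83038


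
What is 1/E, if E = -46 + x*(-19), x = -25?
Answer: 1/429 ≈ 0.0023310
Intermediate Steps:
E = 429 (E = -46 - 25*(-19) = -46 + 475 = 429)
1/E = 1/429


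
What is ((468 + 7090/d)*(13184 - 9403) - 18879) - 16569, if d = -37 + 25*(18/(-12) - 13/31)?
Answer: 7474710160/5269 ≈ 1.4186e+6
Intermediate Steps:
d = -5269/62 (d = -37 + 25*(18*(-1/12) - 13*1/31) = -37 + 25*(-3/2 - 13/31) = -37 + 25*(-119/62) = -37 - 2975/62 = -5269/62 ≈ -84.984)
((468 + 7090/d)*(13184 - 9403) - 18879) - 16569 = ((468 + 7090/(-5269/62))*(13184 - 9403) - 18879) - 16569 = ((468 + 7090*(-62/5269))*3781 - 18879) - 16569 = ((468 - 439580/5269)*3781 - 18879) - 16569 = ((2026312/5269)*3781 - 18879) - 16569 = (7661485672/5269 - 18879) - 16569 = 7562012221/5269 - 16569 = 7474710160/5269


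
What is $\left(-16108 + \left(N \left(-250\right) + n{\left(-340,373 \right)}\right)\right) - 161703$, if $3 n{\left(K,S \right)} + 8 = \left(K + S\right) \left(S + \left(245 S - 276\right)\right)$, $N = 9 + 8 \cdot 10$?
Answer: $\frac{2418715}{3} \approx 8.0624 \cdot 10^{5}$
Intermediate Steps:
$N = 89$ ($N = 9 + 80 = 89$)
$n{\left(K,S \right)} = - \frac{8}{3} + \frac{\left(-276 + 246 S\right) \left(K + S\right)}{3}$ ($n{\left(K,S \right)} = - \frac{8}{3} + \frac{\left(K + S\right) \left(S + \left(245 S - 276\right)\right)}{3} = - \frac{8}{3} + \frac{\left(K + S\right) \left(S + \left(-276 + 245 S\right)\right)}{3} = - \frac{8}{3} + \frac{\left(K + S\right) \left(-276 + 246 S\right)}{3} = - \frac{8}{3} + \frac{\left(-276 + 246 S\right) \left(K + S\right)}{3}$)
$\left(-16108 + \left(N \left(-250\right) + n{\left(-340,373 \right)}\right)\right) - 161703 = \left(-16108 + \left(89 \left(-250\right) - \left(\frac{9116}{3} - 11408578 + 10399240\right)\right)\right) - 161703 = \left(-16108 - - \frac{2952148}{3}\right) - 161703 = \left(-16108 + \left(-22250 + \frac{3018898}{3}\right)\right) - 161703 = \left(-16108 + \frac{2952148}{3}\right) - 161703 = \frac{2903824}{3} - 161703 = \frac{2418715}{3}$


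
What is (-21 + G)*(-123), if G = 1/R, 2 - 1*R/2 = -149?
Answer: 779943/302 ≈ 2582.6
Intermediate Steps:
R = 302 (R = 4 - 2*(-149) = 4 + 298 = 302)
G = 1/302 ≈ 0.0033113
(-21 + G)*(-123) = (-21 + 1/302)*(-123) = -6341/302*(-123) = 779943/302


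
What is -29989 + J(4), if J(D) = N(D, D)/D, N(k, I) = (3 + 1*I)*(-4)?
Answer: -29996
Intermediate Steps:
N(k, I) = -12 - 4*I (N(k, I) = (3 + I)*(-4) = -12 - 4*I)
J(D) = (-12 - 4*D)/D
-29989 + J(4) = -29989 + (-4 - 12/4) = -29989 + (-4 - 12*¼) = -29989 + (-4 - 3) = -29989 - 7 = -29996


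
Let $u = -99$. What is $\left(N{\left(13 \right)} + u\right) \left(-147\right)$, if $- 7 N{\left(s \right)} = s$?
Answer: $14826$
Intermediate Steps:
$N{\left(s \right)} = - \frac{s}{7}$
$\left(N{\left(13 \right)} + u\right) \left(-147\right) = \left(\left(- \frac{1}{7}\right) 13 - 99\right) \left(-147\right) = \left(- \frac{13}{7} - 99\right) \left(-147\right) = \left(- \frac{706}{7}\right) \left(-147\right) = 14826$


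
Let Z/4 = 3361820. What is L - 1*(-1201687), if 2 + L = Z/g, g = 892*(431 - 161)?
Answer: 7235681567/6021 ≈ 1.2017e+6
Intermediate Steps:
Z = 13447280 (Z = 4*3361820 = 13447280)
g = 240840 (g = 892*270 = 240840)
L = 324140/6021 (L = -2 + 13447280/240840 = -2 + 13447280*(1/240840) = -2 + 336182/6021 = 324140/6021 ≈ 53.835)
L - 1*(-1201687) = 324140/6021 - 1*(-1201687) = 324140/6021 + 1201687 = 7235681567/6021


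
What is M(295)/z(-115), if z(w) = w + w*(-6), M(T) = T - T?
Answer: 0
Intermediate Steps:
M(T) = 0
z(w) = -5*w (z(w) = w - 6*w = -5*w)
M(295)/z(-115) = 0/((-5*(-115))) = 0/575 = 0*(1/575) = 0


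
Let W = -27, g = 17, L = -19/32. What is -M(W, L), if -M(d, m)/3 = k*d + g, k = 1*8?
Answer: -597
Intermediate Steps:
L = -19/32 (L = -19*1/32 = -19/32 ≈ -0.59375)
k = 8
M(d, m) = -51 - 24*d (M(d, m) = -3*(8*d + 17) = -3*(17 + 8*d) = -51 - 24*d)
-M(W, L) = -(-51 - 24*(-27)) = -(-51 + 648) = -1*597 = -597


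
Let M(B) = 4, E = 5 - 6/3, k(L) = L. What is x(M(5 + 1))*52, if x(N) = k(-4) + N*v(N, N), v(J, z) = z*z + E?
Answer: 3744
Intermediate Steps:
E = 3 (E = 5 - 6/3 = 5 - 1*2 = 5 - 2 = 3)
v(J, z) = 3 + z² (v(J, z) = z*z + 3 = z² + 3 = 3 + z²)
x(N) = -4 + N*(3 + N²)
x(M(5 + 1))*52 = (-4 + 4*(3 + 4²))*52 = (-4 + 4*(3 + 16))*52 = (-4 + 4*19)*52 = (-4 + 76)*52 = 72*52 = 3744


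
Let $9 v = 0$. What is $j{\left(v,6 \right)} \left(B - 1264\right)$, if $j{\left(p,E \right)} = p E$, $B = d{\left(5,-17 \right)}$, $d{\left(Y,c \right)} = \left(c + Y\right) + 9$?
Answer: $0$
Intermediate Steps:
$d{\left(Y,c \right)} = 9 + Y + c$ ($d{\left(Y,c \right)} = \left(Y + c\right) + 9 = 9 + Y + c$)
$v = 0$ ($v = \frac{1}{9} \cdot 0 = 0$)
$B = -3$ ($B = 9 + 5 - 17 = -3$)
$j{\left(p,E \right)} = E p$
$j{\left(v,6 \right)} \left(B - 1264\right) = 6 \cdot 0 \left(-3 - 1264\right) = 0 \left(-3 - 1264\right) = 0 \left(-1267\right) = 0$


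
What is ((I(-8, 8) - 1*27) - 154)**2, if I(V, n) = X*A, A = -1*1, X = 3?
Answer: 33856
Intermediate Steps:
A = -1
I(V, n) = -3 (I(V, n) = 3*(-1) = -3)
((I(-8, 8) - 1*27) - 154)**2 = ((-3 - 1*27) - 154)**2 = ((-3 - 27) - 154)**2 = (-30 - 154)**2 = (-184)**2 = 33856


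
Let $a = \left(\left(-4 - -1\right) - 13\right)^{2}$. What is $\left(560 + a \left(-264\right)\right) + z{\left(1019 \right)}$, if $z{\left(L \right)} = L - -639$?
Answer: $-65366$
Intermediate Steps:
$a = 256$ ($a = \left(\left(-4 + 1\right) - 13\right)^{2} = \left(-3 - 13\right)^{2} = \left(-16\right)^{2} = 256$)
$z{\left(L \right)} = 639 + L$ ($z{\left(L \right)} = L + 639 = 639 + L$)
$\left(560 + a \left(-264\right)\right) + z{\left(1019 \right)} = \left(560 + 256 \left(-264\right)\right) + \left(639 + 1019\right) = \left(560 - 67584\right) + 1658 = -67024 + 1658 = -65366$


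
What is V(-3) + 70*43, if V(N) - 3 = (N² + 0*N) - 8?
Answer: 3014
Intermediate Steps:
V(N) = -5 + N² (V(N) = 3 + ((N² + 0*N) - 8) = 3 + ((N² + 0) - 8) = 3 + (N² - 8) = 3 + (-8 + N²) = -5 + N²)
V(-3) + 70*43 = (-5 + (-3)²) + 70*43 = (-5 + 9) + 3010 = 4 + 3010 = 3014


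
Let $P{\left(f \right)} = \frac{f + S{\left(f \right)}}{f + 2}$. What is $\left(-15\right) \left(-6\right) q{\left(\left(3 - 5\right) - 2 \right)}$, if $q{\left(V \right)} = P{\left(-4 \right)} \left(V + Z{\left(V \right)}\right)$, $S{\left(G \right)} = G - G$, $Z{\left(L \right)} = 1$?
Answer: $-540$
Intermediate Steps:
$S{\left(G \right)} = 0$
$P{\left(f \right)} = \frac{f}{2 + f}$ ($P{\left(f \right)} = \frac{f + 0}{f + 2} = \frac{f}{2 + f}$)
$q{\left(V \right)} = 2 + 2 V$ ($q{\left(V \right)} = - \frac{4}{2 - 4} \left(V + 1\right) = - \frac{4}{-2} \left(1 + V\right) = \left(-4\right) \left(- \frac{1}{2}\right) \left(1 + V\right) = 2 \left(1 + V\right) = 2 + 2 V$)
$\left(-15\right) \left(-6\right) q{\left(\left(3 - 5\right) - 2 \right)} = \left(-15\right) \left(-6\right) \left(2 + 2 \left(\left(3 - 5\right) - 2\right)\right) = 90 \left(2 + 2 \left(-2 - 2\right)\right) = 90 \left(2 + 2 \left(-4\right)\right) = 90 \left(2 - 8\right) = 90 \left(-6\right) = -540$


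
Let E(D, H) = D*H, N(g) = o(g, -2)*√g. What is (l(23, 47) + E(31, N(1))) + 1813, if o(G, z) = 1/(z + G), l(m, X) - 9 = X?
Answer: 1838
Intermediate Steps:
l(m, X) = 9 + X
o(G, z) = 1/(G + z)
N(g) = √g/(-2 + g) (N(g) = √g/(g - 2) = √g/(-2 + g))
(l(23, 47) + E(31, N(1))) + 1813 = ((9 + 47) + 31*(√1/(-2 + 1))) + 1813 = (56 + 31*(1/(-1))) + 1813 = (56 + 31*(1*(-1))) + 1813 = (56 + 31*(-1)) + 1813 = (56 - 31) + 1813 = 25 + 1813 = 1838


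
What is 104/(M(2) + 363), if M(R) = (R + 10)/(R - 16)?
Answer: 56/195 ≈ 0.28718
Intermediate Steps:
M(R) = (10 + R)/(-16 + R)
104/(M(2) + 363) = 104/((10 + 2)/(-16 + 2) + 363) = 104/(12/(-14) + 363) = 104/(-1/14*12 + 363) = 104/(-6/7 + 363) = 104/(2535/7) = (7/2535)*104 = 56/195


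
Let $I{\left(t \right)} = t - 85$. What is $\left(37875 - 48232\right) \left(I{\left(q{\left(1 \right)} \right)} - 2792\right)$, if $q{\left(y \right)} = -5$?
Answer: $29848874$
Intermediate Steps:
$I{\left(t \right)} = -85 + t$ ($I{\left(t \right)} = t - 85 = -85 + t$)
$\left(37875 - 48232\right) \left(I{\left(q{\left(1 \right)} \right)} - 2792\right) = \left(37875 - 48232\right) \left(\left(-85 - 5\right) - 2792\right) = - 10357 \left(-90 - 2792\right) = \left(-10357\right) \left(-2882\right) = 29848874$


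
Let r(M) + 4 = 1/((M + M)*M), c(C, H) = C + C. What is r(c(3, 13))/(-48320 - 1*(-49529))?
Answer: -287/87048 ≈ -0.0032970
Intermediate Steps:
c(C, H) = 2*C
r(M) = -4 + 1/(2*M²) (r(M) = -4 + 1/((M + M)*M) = -4 + 1/(((2*M))*M) = -4 + (1/(2*M))/M = -4 + 1/(2*M²))
r(c(3, 13))/(-48320 - 1*(-49529)) = (-4 + 1/(2*(2*3)²))/(-48320 - 1*(-49529)) = (-4 + (½)/6²)/(-48320 + 49529) = (-4 + (½)*(1/36))/1209 = (-4 + 1/72)*(1/1209) = -287/72*1/1209 = -287/87048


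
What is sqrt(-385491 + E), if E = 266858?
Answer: I*sqrt(118633) ≈ 344.43*I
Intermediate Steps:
sqrt(-385491 + E) = sqrt(-385491 + 266858) = sqrt(-118633) = I*sqrt(118633)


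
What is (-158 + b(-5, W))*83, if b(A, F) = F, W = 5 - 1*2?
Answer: -12865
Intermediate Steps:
W = 3 (W = 5 - 2 = 3)
(-158 + b(-5, W))*83 = (-158 + 3)*83 = -155*83 = -12865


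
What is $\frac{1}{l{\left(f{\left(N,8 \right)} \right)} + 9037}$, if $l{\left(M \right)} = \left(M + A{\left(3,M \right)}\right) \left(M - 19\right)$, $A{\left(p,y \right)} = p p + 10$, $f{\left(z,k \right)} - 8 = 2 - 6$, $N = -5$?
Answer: $\frac{1}{8692} \approx 0.00011505$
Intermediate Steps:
$f{\left(z,k \right)} = 4$ ($f{\left(z,k \right)} = 8 + \left(2 - 6\right) = 8 - 4 = 4$)
$A{\left(p,y \right)} = 10 + p^{2}$ ($A{\left(p,y \right)} = p^{2} + 10 = 10 + p^{2}$)
$l{\left(M \right)} = \left(-19 + M\right) \left(19 + M\right)$ ($l{\left(M \right)} = \left(M + \left(10 + 3^{2}\right)\right) \left(M - 19\right) = \left(M + \left(10 + 9\right)\right) \left(-19 + M\right) = \left(M + 19\right) \left(-19 + M\right) = \left(19 + M\right) \left(-19 + M\right) = \left(-19 + M\right) \left(19 + M\right)$)
$\frac{1}{l{\left(f{\left(N,8 \right)} \right)} + 9037} = \frac{1}{\left(-361 + 4^{2}\right) + 9037} = \frac{1}{\left(-361 + 16\right) + 9037} = \frac{1}{-345 + 9037} = \frac{1}{8692}$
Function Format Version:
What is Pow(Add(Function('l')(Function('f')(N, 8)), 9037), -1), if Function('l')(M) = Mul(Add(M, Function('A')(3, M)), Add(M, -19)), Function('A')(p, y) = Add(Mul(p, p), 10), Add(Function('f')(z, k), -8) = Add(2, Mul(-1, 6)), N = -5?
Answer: Rational(1, 8692) ≈ 0.00011505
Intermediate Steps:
Function('f')(z, k) = 4 (Function('f')(z, k) = Add(8, Add(2, Mul(-1, 6))) = Add(8, Add(2, -6)) = Add(8, -4) = 4)
Function('A')(p, y) = Add(10, Pow(p, 2)) (Function('A')(p, y) = Add(Pow(p, 2), 10) = Add(10, Pow(p, 2)))
Function('l')(M) = Mul(Add(-19, M), Add(19, M)) (Function('l')(M) = Mul(Add(M, Add(10, Pow(3, 2))), Add(M, -19)) = Mul(Add(M, Add(10, 9)), Add(-19, M)) = Mul(Add(M, 19), Add(-19, M)) = Mul(Add(19, M), Add(-19, M)) = Mul(Add(-19, M), Add(19, M)))
Pow(Add(Function('l')(Function('f')(N, 8)), 9037), -1) = Pow(Add(Add(-361, Pow(4, 2)), 9037), -1) = Pow(Add(Add(-361, 16), 9037), -1) = Pow(Add(-345, 9037), -1) = Pow(8692, -1) = Rational(1, 8692)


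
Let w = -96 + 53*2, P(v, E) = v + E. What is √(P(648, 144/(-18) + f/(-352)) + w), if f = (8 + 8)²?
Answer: √78562/11 ≈ 25.481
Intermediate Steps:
f = 256 (f = 16² = 256)
P(v, E) = E + v
w = 10 (w = -96 + 106 = 10)
√(P(648, 144/(-18) + f/(-352)) + w) = √(((144/(-18) + 256/(-352)) + 648) + 10) = √(((144*(-1/18) + 256*(-1/352)) + 648) + 10) = √(((-8 - 8/11) + 648) + 10) = √((-96/11 + 648) + 10) = √(7032/11 + 10) = √(7142/11) = √78562/11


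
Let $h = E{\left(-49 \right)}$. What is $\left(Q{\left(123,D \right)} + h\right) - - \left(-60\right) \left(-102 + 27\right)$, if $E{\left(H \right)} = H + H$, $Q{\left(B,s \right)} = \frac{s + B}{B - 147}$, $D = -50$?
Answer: $\frac{105575}{24} \approx 4399.0$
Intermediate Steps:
$Q{\left(B,s \right)} = \frac{B + s}{-147 + B}$
$E{\left(H \right)} = 2 H$
$h = -98$ ($h = 2 \left(-49\right) = -98$)
$\left(Q{\left(123,D \right)} + h\right) - - \left(-60\right) \left(-102 + 27\right) = \left(\frac{123 - 50}{-147 + 123} - 98\right) - - \left(-60\right) \left(-102 + 27\right) = \left(\frac{1}{-24} \cdot 73 - 98\right) - - \left(-60\right) \left(-75\right) = \left(\left(- \frac{1}{24}\right) 73 - 98\right) - \left(-1\right) 4500 = \left(- \frac{73}{24} - 98\right) - -4500 = - \frac{2425}{24} + 4500 = \frac{105575}{24}$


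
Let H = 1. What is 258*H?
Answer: 258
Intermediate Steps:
258*H = 258*1 = 258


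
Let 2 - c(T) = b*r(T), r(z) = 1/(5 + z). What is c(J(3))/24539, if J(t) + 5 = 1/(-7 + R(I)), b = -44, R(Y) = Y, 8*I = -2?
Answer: -317/24539 ≈ -0.012918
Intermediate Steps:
I = -¼ (I = (⅛)*(-2) = -¼ ≈ -0.25000)
J(t) = -149/29 (J(t) = -5 + 1/(-7 - ¼) = -5 + 1/(-29/4) = -5 - 4/29 = -149/29)
c(T) = 2 + 44/(5 + T) (c(T) = 2 - (-44)/(5 + T) = 2 + 44/(5 + T))
c(J(3))/24539 = (2*(27 - 149/29)/(5 - 149/29))/24539 = (2*(634/29)/(-4/29))*(1/24539) = (2*(-29/4)*(634/29))*(1/24539) = -317*1/24539 = -317/24539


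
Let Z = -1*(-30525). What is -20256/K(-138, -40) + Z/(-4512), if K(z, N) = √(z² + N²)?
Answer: -10175/1504 - 10128*√5161/5161 ≈ -147.75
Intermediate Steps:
Z = 30525
K(z, N) = √(N² + z²)
-20256/K(-138, -40) + Z/(-4512) = -20256/√((-40)² + (-138)²) + 30525/(-4512) = -20256/√(1600 + 19044) + 30525*(-1/4512) = -20256*√5161/10322 - 10175/1504 = -10128*√5161/5161 - 10175/1504 = -10175/1504 - 10128*√5161/5161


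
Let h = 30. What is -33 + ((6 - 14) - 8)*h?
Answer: -513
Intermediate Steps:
-33 + ((6 - 14) - 8)*h = -33 + ((6 - 14) - 8)*30 = -33 + (-8 - 8)*30 = -33 - 16*30 = -33 - 480 = -513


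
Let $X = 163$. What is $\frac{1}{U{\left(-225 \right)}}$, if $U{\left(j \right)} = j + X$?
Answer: $- \frac{1}{62} \approx -0.016129$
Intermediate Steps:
$U{\left(j \right)} = 163 + j$ ($U{\left(j \right)} = j + 163 = 163 + j$)
$\frac{1}{U{\left(-225 \right)}} = \frac{1}{163 - 225} = \frac{1}{-62} = - \frac{1}{62}$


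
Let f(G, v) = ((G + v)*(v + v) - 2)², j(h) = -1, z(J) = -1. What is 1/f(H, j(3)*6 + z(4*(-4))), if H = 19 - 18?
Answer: 1/6724 ≈ 0.00014872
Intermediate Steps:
H = 1
f(G, v) = (-2 + 2*v*(G + v))² (f(G, v) = ((G + v)*(2*v) - 2)² = (2*v*(G + v) - 2)² = (-2 + 2*v*(G + v))²)
1/f(H, j(3)*6 + z(4*(-4))) = 1/(4*(-1 + (-1*6 - 1)² + 1*(-1*6 - 1))²) = 1/(4*(-1 + (-6 - 1)² + 1*(-6 - 1))²) = 1/(4*(-1 + (-7)² + 1*(-7))²) = 1/(4*(-1 + 49 - 7)²) = 1/(4*41²) = 1/(4*1681) = 1/6724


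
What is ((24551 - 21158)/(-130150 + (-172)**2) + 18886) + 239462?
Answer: 2886780175/11174 ≈ 2.5835e+5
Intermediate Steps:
((24551 - 21158)/(-130150 + (-172)**2) + 18886) + 239462 = (3393/(-130150 + 29584) + 18886) + 239462 = (3393/(-100566) + 18886) + 239462 = (3393*(-1/100566) + 18886) + 239462 = (-377/11174 + 18886) + 239462 = 211031787/11174 + 239462 = 2886780175/11174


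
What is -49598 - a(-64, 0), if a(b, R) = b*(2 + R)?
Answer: -49470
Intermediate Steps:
-49598 - a(-64, 0) = -49598 - (-64)*(2 + 0) = -49598 - (-64)*2 = -49598 - 1*(-128) = -49598 + 128 = -49470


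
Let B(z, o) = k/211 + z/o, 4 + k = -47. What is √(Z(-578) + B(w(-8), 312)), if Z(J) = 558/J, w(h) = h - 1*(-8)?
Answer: 2*I*√3882822/3587 ≈ 1.0987*I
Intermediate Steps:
k = -51 (k = -4 - 47 = -51)
w(h) = 8 + h (w(h) = h + 8 = 8 + h)
B(z, o) = -51/211 + z/o
√(Z(-578) + B(w(-8), 312)) = √(558/(-578) + (-51/211 + (8 - 8)/312)) = √(558*(-1/578) + (-51/211 + 0*(1/312))) = √(-279/289 + (-51/211 + 0)) = √(-279/289 - 51/211) = √(-73608/60979) = 2*I*√3882822/3587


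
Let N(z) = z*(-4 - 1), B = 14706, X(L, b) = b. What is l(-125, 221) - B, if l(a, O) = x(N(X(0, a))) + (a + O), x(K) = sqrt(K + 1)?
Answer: -14610 + sqrt(626) ≈ -14585.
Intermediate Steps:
N(z) = -5*z (N(z) = z*(-5) = -5*z)
x(K) = sqrt(1 + K)
l(a, O) = O + a + sqrt(1 - 5*a) (l(a, O) = sqrt(1 - 5*a) + (a + O) = sqrt(1 - 5*a) + (O + a) = O + a + sqrt(1 - 5*a))
l(-125, 221) - B = (221 - 125 + sqrt(1 - 5*(-125))) - 1*14706 = (221 - 125 + sqrt(1 + 625)) - 14706 = (221 - 125 + sqrt(626)) - 14706 = (96 + sqrt(626)) - 14706 = -14610 + sqrt(626)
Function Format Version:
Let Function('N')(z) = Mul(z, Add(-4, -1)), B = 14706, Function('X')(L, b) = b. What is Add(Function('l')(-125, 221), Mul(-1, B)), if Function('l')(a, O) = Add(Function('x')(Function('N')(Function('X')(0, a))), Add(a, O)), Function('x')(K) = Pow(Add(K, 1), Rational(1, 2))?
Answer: Add(-14610, Pow(626, Rational(1, 2))) ≈ -14585.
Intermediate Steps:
Function('N')(z) = Mul(-5, z) (Function('N')(z) = Mul(z, -5) = Mul(-5, z))
Function('x')(K) = Pow(Add(1, K), Rational(1, 2))
Function('l')(a, O) = Add(O, a, Pow(Add(1, Mul(-5, a)), Rational(1, 2))) (Function('l')(a, O) = Add(Pow(Add(1, Mul(-5, a)), Rational(1, 2)), Add(a, O)) = Add(Pow(Add(1, Mul(-5, a)), Rational(1, 2)), Add(O, a)) = Add(O, a, Pow(Add(1, Mul(-5, a)), Rational(1, 2))))
Add(Function('l')(-125, 221), Mul(-1, B)) = Add(Add(221, -125, Pow(Add(1, Mul(-5, -125)), Rational(1, 2))), Mul(-1, 14706)) = Add(Add(221, -125, Pow(Add(1, 625), Rational(1, 2))), -14706) = Add(Add(221, -125, Pow(626, Rational(1, 2))), -14706) = Add(Add(96, Pow(626, Rational(1, 2))), -14706) = Add(-14610, Pow(626, Rational(1, 2)))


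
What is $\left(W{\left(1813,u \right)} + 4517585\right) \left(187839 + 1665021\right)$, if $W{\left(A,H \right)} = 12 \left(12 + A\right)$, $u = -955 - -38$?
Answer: $8411030177100$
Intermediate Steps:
$u = -917$ ($u = -955 + 38 = -917$)
$W{\left(A,H \right)} = 144 + 12 A$
$\left(W{\left(1813,u \right)} + 4517585\right) \left(187839 + 1665021\right) = \left(\left(144 + 12 \cdot 1813\right) + 4517585\right) \left(187839 + 1665021\right) = \left(\left(144 + 21756\right) + 4517585\right) 1852860 = \left(21900 + 4517585\right) 1852860 = 4539485 \cdot 1852860 = 8411030177100$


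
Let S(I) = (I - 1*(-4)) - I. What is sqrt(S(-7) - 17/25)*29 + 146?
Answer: 146 + 29*sqrt(83)/5 ≈ 198.84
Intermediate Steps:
S(I) = 4 (S(I) = (I + 4) - I = (4 + I) - I = 4)
sqrt(S(-7) - 17/25)*29 + 146 = sqrt(4 - 17/25)*29 + 146 = sqrt(83/25)*29 + 146 = (sqrt(83)/5)*29 + 146 = 29*sqrt(83)/5 + 146 = 146 + 29*sqrt(83)/5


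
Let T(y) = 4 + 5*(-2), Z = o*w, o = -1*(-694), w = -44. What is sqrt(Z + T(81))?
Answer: I*sqrt(30542) ≈ 174.76*I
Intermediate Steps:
o = 694
Z = -30536 (Z = 694*(-44) = -30536)
T(y) = -6 (T(y) = 4 - 10 = -6)
sqrt(Z + T(81)) = sqrt(-30536 - 6) = sqrt(-30542) = I*sqrt(30542)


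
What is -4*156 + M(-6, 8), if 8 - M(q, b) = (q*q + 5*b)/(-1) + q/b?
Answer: -2157/4 ≈ -539.25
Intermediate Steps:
M(q, b) = 8 + q² + 5*b - q/b (M(q, b) = 8 - ((q*q + 5*b)/(-1) + q/b) = 8 - ((q² + 5*b)*(-1) + q/b) = 8 - ((-q² - 5*b) + q/b) = 8 - (-q² - 5*b + q/b) = 8 + (q² + 5*b - q/b) = 8 + q² + 5*b - q/b)
-4*156 + M(-6, 8) = -4*156 + (8 + (-6)² + 5*8 - 1*(-6)/8) = -624 + (8 + 36 + 40 - 1*(-6)*⅛) = -624 + (8 + 36 + 40 + ¾) = -624 + 339/4 = -2157/4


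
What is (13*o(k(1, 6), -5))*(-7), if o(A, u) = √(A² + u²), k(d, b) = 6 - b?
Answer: -455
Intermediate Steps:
(13*o(k(1, 6), -5))*(-7) = (13*√((6 - 1*6)² + (-5)²))*(-7) = (13*√((6 - 6)² + 25))*(-7) = (13*√(0² + 25))*(-7) = (13*√(0 + 25))*(-7) = (13*√25)*(-7) = (13*5)*(-7) = 65*(-7) = -455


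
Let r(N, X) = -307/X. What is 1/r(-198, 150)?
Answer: -150/307 ≈ -0.48860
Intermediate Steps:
1/r(-198, 150) = 1/(-307/150) = -150/307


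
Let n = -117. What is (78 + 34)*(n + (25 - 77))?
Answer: -18928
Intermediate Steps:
(78 + 34)*(n + (25 - 77)) = (78 + 34)*(-117 + (25 - 77)) = 112*(-117 - 52) = 112*(-169) = -18928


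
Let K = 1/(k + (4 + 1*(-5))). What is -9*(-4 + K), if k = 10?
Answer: 35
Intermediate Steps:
K = 1/9 (K = 1/(10 + (4 + 1*(-5))) = 1/(10 + (4 - 5)) = 1/(10 - 1) = 1/9 ≈ 0.11111)
-9*(-4 + K) = -9*(-4 + 1/9) = -9*(-35/9) = 35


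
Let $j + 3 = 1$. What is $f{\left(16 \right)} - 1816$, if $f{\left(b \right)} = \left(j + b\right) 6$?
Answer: $-1732$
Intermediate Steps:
$j = -2$ ($j = -3 + 1 = -2$)
$f{\left(b \right)} = -12 + 6 b$ ($f{\left(b \right)} = \left(-2 + b\right) 6 = -12 + 6 b$)
$f{\left(16 \right)} - 1816 = \left(-12 + 6 \cdot 16\right) - 1816 = \left(-12 + 96\right) - 1816 = 84 - 1816 = -1732$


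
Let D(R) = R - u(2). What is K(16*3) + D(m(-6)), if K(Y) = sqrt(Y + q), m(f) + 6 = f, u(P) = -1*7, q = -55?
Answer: -5 + I*sqrt(7) ≈ -5.0 + 2.6458*I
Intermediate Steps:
u(P) = -7
m(f) = -6 + f
K(Y) = sqrt(-55 + Y) (K(Y) = sqrt(Y - 55) = sqrt(-55 + Y))
D(R) = 7 + R (D(R) = R - 1*(-7) = R + 7 = 7 + R)
K(16*3) + D(m(-6)) = sqrt(-55 + 16*3) + (7 + (-6 - 6)) = sqrt(-55 + 48) + (7 - 12) = sqrt(-7) - 5 = I*sqrt(7) - 5 = -5 + I*sqrt(7)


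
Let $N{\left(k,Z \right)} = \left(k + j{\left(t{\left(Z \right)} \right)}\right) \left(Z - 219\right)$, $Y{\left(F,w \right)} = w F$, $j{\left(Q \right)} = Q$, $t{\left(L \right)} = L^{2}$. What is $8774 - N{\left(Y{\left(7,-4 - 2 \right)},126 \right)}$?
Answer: $1481336$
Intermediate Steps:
$Y{\left(F,w \right)} = F w$
$N{\left(k,Z \right)} = \left(-219 + Z\right) \left(k + Z^{2}\right)$ ($N{\left(k,Z \right)} = \left(k + Z^{2}\right) \left(Z - 219\right) = \left(k + Z^{2}\right) \left(-219 + Z\right) = \left(-219 + Z\right) \left(k + Z^{2}\right)$)
$8774 - N{\left(Y{\left(7,-4 - 2 \right)},126 \right)} = 8774 - \left(126^{3} - 219 \cdot 7 \left(-4 - 2\right) - 219 \cdot 126^{2} + 126 \cdot 7 \left(-4 - 2\right)\right) = 8774 - \left(2000376 - 219 \cdot 7 \left(-6\right) - 3476844 + 126 \cdot 7 \left(-6\right)\right) = 8774 - \left(2000376 - -9198 - 3476844 + 126 \left(-42\right)\right) = 8774 - \left(2000376 + 9198 - 3476844 - 5292\right) = 8774 - -1472562 = 8774 + 1472562 = 1481336$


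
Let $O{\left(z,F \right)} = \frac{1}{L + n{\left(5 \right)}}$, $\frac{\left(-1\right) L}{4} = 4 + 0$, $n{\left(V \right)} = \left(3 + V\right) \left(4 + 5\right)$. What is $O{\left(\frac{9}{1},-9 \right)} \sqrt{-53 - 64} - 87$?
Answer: $-87 + \frac{3 i \sqrt{13}}{56} \approx -87.0 + 0.19315 i$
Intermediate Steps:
$n{\left(V \right)} = 27 + 9 V$ ($n{\left(V \right)} = \left(3 + V\right) 9 = 27 + 9 V$)
$L = -16$ ($L = - 4 \left(4 + 0\right) = \left(-4\right) 4 = -16$)
$O{\left(z,F \right)} = \frac{1}{56}$ ($O{\left(z,F \right)} = \frac{1}{-16 + \left(27 + 9 \cdot 5\right)} = \frac{1}{-16 + \left(27 + 45\right)} = \frac{1}{-16 + 72} = \frac{1}{56}$)
$O{\left(\frac{9}{1},-9 \right)} \sqrt{-53 - 64} - 87 = \frac{\sqrt{-53 - 64}}{56} - 87 = \frac{\sqrt{-117}}{56} - 87 = \frac{3 i \sqrt{13}}{56} - 87 = -87 + \frac{3 i \sqrt{13}}{56}$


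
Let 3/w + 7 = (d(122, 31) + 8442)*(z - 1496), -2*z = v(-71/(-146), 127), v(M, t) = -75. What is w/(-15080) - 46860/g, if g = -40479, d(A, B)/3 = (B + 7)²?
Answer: 4388497744986079/3790909095553840 ≈ 1.1576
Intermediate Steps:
d(A, B) = 3*(7 + B)² (d(A, B) = 3*(B + 7)² = 3*(7 + B)²)
z = 75/2 (z = -½*(-75) = 75/2 ≈ 37.500)
w = -3/18630886 (w = 3/(-7 + (3*(7 + 31)² + 8442)*(75/2 - 1496)) = 3/(-7 + (3*38² + 8442)*(-2917/2)) = 3/(-7 + (3*1444 + 8442)*(-2917/2)) = 3/(-7 + (4332 + 8442)*(-2917/2)) = 3/(-7 + 12774*(-2917/2)) = 3/(-7 - 18630879) = 3/(-18630886) = 3*(-1/18630886) = -3/18630886 ≈ -1.6102e-7)
w/(-15080) - 46860/g = -3/18630886/(-15080) - 46860/(-40479) = -3/18630886*(-1/15080) - 46860*(-1/40479) = 3/280953760880 + 15620/13493 = 4388497744986079/3790909095553840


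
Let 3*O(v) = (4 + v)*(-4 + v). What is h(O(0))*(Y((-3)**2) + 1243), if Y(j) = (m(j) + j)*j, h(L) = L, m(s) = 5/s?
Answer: -7088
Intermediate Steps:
O(v) = (-4 + v)*(4 + v)/3 (O(v) = ((4 + v)*(-4 + v))/3 = ((-4 + v)*(4 + v))/3 = (-4 + v)*(4 + v)/3)
Y(j) = j*(j + 5/j) (Y(j) = (5/j + j)*j = (j + 5/j)*j = j*(j + 5/j))
h(O(0))*(Y((-3)**2) + 1243) = (-16/3 + (1/3)*0**2)*((5 + ((-3)**2)**2) + 1243) = (-16/3 + (1/3)*0)*((5 + 9**2) + 1243) = (-16/3 + 0)*((5 + 81) + 1243) = -16*(86 + 1243)/3 = -16/3*1329 = -7088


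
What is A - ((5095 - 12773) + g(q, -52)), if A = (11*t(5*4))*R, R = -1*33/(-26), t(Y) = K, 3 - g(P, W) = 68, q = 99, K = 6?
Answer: 101748/13 ≈ 7826.8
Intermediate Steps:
g(P, W) = -65 (g(P, W) = 3 - 1*68 = 3 - 68 = -65)
t(Y) = 6
R = 33/26 (R = -33*(-1/26) = 33/26 ≈ 1.2692)
A = 1089/13 (A = (11*6)*(33/26) = 66*(33/26) = 1089/13 ≈ 83.769)
A - ((5095 - 12773) + g(q, -52)) = 1089/13 - ((5095 - 12773) - 65) = 1089/13 - (-7678 - 65) = 1089/13 - 1*(-7743) = 1089/13 + 7743 = 101748/13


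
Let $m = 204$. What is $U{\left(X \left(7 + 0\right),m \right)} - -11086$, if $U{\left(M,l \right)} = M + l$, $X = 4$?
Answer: $11318$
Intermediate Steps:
$U{\left(X \left(7 + 0\right),m \right)} - -11086 = \left(4 \left(7 + 0\right) + 204\right) - -11086 = \left(4 \cdot 7 + 204\right) + 11086 = \left(28 + 204\right) + 11086 = 232 + 11086 = 11318$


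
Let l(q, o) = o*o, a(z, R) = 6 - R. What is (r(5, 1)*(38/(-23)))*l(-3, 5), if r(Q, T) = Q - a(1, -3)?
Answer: 3800/23 ≈ 165.22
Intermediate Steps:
r(Q, T) = -9 + Q (r(Q, T) = Q - (6 - 1*(-3)) = Q - (6 + 3) = Q - 1*9 = Q - 9 = -9 + Q)
l(q, o) = o²
(r(5, 1)*(38/(-23)))*l(-3, 5) = ((-9 + 5)*(38/(-23)))*5² = -152*(-1)/23*25 = -4*(-38/23)*25 = (152/23)*25 = 3800/23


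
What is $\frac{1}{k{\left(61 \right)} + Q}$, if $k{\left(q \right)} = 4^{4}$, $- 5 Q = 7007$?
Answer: $- \frac{5}{5727} \approx -0.00087306$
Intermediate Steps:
$Q = - \frac{7007}{5}$ ($Q = \left(- \frac{1}{5}\right) 7007 = - \frac{7007}{5} \approx -1401.4$)
$k{\left(q \right)} = 256$
$\frac{1}{k{\left(61 \right)} + Q} = \frac{1}{256 - \frac{7007}{5}} = \frac{1}{- \frac{5727}{5}} = - \frac{5}{5727}$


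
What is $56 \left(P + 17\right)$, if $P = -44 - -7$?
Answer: $-1120$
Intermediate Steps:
$P = -37$ ($P = -44 + 7 = -37$)
$56 \left(P + 17\right) = 56 \left(-37 + 17\right) = 56 \left(-20\right) = -1120$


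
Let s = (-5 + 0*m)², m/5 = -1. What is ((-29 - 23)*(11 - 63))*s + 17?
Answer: 67617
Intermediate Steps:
m = -5 (m = 5*(-1) = -5)
s = 25 (s = (-5 + 0*(-5))² = (-5 + 0)² = (-5)² = 25)
((-29 - 23)*(11 - 63))*s + 17 = ((-29 - 23)*(11 - 63))*25 + 17 = -52*(-52)*25 + 17 = 2704*25 + 17 = 67600 + 17 = 67617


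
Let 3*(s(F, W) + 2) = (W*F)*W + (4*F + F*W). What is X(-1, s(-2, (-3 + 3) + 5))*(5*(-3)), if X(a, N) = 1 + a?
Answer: 0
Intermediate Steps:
s(F, W) = -2 + 4*F/3 + F*W/3 + F*W²/3 (s(F, W) = -2 + ((W*F)*W + (4*F + F*W))/3 = -2 + ((F*W)*W + (4*F + F*W))/3 = -2 + (F*W² + (4*F + F*W))/3 = -2 + (4*F + F*W + F*W²)/3 = -2 + (4*F/3 + F*W/3 + F*W²/3) = -2 + 4*F/3 + F*W/3 + F*W²/3)
X(-1, s(-2, (-3 + 3) + 5))*(5*(-3)) = (1 - 1)*(5*(-3)) = 0*(-15) = 0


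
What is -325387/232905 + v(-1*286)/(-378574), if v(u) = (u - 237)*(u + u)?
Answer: -96428993159/44085888735 ≈ -2.1873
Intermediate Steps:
v(u) = 2*u*(-237 + u) (v(u) = (-237 + u)*(2*u) = 2*u*(-237 + u))
-325387/232905 + v(-1*286)/(-378574) = -325387/232905 + (2*(-1*286)*(-237 - 1*286))/(-378574) = -325387*1/232905 + (2*(-286)*(-237 - 286))*(-1/378574) = -325387/232905 + (2*(-286)*(-523))*(-1/378574) = -325387/232905 + 299156*(-1/378574) = -325387/232905 - 149578/189287 = -96428993159/44085888735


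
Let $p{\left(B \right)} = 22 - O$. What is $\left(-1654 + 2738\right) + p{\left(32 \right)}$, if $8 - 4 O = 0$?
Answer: $1104$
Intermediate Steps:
$O = 2$ ($O = 2 - 0 = 2 + 0 = 2$)
$p{\left(B \right)} = 20$ ($p{\left(B \right)} = 22 - 2 = 20$)
$\left(-1654 + 2738\right) + p{\left(32 \right)} = \left(-1654 + 2738\right) + 20 = 1084 + 20 = 1104$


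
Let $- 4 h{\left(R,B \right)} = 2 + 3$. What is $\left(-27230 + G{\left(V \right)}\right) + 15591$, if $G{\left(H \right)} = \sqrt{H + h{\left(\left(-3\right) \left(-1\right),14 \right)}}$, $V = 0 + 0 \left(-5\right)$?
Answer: $-11639 + \frac{i \sqrt{5}}{2} \approx -11639.0 + 1.118 i$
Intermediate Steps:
$V = 0$ ($V = 0 + 0 = 0$)
$h{\left(R,B \right)} = - \frac{5}{4}$ ($h{\left(R,B \right)} = - \frac{2 + 3}{4} = \left(- \frac{1}{4}\right) 5 = - \frac{5}{4}$)
$G{\left(H \right)} = \sqrt{- \frac{5}{4} + H}$ ($G{\left(H \right)} = \sqrt{H - \frac{5}{4}} = \sqrt{- \frac{5}{4} + H}$)
$\left(-27230 + G{\left(V \right)}\right) + 15591 = \left(-27230 + \frac{\sqrt{-5 + 4 \cdot 0}}{2}\right) + 15591 = \left(-27230 + \frac{\sqrt{-5 + 0}}{2}\right) + 15591 = \left(-27230 + \frac{\sqrt{-5}}{2}\right) + 15591 = \left(-27230 + \frac{i \sqrt{5}}{2}\right) + 15591 = -11639 + \frac{i \sqrt{5}}{2}$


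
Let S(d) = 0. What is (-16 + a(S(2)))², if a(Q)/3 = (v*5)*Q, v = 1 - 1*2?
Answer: 256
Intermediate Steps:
v = -1 (v = 1 - 2 = -1)
a(Q) = -15*Q (a(Q) = 3*((-1*5)*Q) = 3*(-5*Q) = -15*Q)
(-16 + a(S(2)))² = (-16 - 15*0)² = (-16 + 0)² = (-16)² = 256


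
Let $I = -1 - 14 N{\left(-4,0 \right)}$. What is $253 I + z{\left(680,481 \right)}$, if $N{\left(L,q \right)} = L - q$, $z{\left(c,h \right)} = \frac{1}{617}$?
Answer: $\frac{8585556}{617} \approx 13915.0$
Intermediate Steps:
$z{\left(c,h \right)} = \frac{1}{617}$
$I = 55$ ($I = -1 - 14 \left(-4 - 0\right) = -1 - 14 \left(-4 + 0\right) = -1 - -56 = -1 + 56 = 55$)
$253 I + z{\left(680,481 \right)} = 253 \cdot 55 + \frac{1}{617} = 13915 + \frac{1}{617} = \frac{8585556}{617}$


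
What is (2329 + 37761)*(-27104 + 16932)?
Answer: -407795480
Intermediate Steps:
(2329 + 37761)*(-27104 + 16932) = 40090*(-10172) = -407795480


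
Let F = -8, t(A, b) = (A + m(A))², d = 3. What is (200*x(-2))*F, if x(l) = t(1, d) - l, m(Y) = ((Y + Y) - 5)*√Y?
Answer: -9600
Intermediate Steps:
m(Y) = √Y*(-5 + 2*Y) (m(Y) = (2*Y - 5)*√Y = (-5 + 2*Y)*√Y = √Y*(-5 + 2*Y))
t(A, b) = (A + √A*(-5 + 2*A))²
x(l) = 4 - l (x(l) = (1 + √1*(-5 + 2*1))² - l = (1 + 1*(-5 + 2))² - l = (1 + 1*(-3))² - l = (1 - 3)² - l = (-2)² - l = 4 - l)
(200*x(-2))*F = (200*(4 - 1*(-2)))*(-8) = (200*(4 + 2))*(-8) = (200*6)*(-8) = 1200*(-8) = -9600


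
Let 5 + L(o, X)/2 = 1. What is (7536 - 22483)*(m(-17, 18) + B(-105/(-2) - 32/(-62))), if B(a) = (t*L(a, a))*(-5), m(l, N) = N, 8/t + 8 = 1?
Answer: 2899718/7 ≈ 4.1425e+5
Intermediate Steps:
t = -8/7 (t = 8/(-8 + 1) = 8/(-7) = 8*(-⅐) = -8/7 ≈ -1.1429)
L(o, X) = -8 (L(o, X) = -10 + 2*1 = -10 + 2 = -8)
B(a) = -320/7 (B(a) = -8/7*(-8)*(-5) = (64/7)*(-5) = -320/7)
(7536 - 22483)*(m(-17, 18) + B(-105/(-2) - 32/(-62))) = (7536 - 22483)*(18 - 320/7) = -14947*(-194/7) = 2899718/7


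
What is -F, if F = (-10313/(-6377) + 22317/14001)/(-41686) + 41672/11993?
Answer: -25849322362703123/7439474852614441 ≈ -3.4746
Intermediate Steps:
F = 25849322362703123/7439474852614441 (F = (-10313*(-1/6377) + 22317*(1/14001))*(-1/41686) + 41672*(1/11993) = (10313/6377 + 7439/4667)*(-1/41686) + 41672/11993 = (95569274/29761459)*(-1/41686) + 41672/11993 = -47784637/620318089937 + 41672/11993 = 25849322362703123/7439474852614441 ≈ 3.4746)
-F = -1*25849322362703123/7439474852614441 = -25849322362703123/7439474852614441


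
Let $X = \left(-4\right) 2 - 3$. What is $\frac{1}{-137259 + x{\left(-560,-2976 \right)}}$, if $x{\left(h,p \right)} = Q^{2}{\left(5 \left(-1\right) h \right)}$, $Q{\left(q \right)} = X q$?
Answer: $\frac{1}{948502741} \approx 1.0543 \cdot 10^{-9}$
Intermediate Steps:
$X = -11$ ($X = -8 - 3 = -11$)
$Q{\left(q \right)} = - 11 q$
$x{\left(h,p \right)} = 3025 h^{2}$ ($x{\left(h,p \right)} = \left(- 11 \cdot 5 \left(-1\right) h\right)^{2} = \left(- 11 \left(- 5 h\right)\right)^{2} = \left(55 h\right)^{2} = 3025 h^{2}$)
$\frac{1}{-137259 + x{\left(-560,-2976 \right)}} = \frac{1}{-137259 + 3025 \left(-560\right)^{2}} = \frac{1}{-137259 + 3025 \cdot 313600} = \frac{1}{-137259 + 948640000} = \frac{1}{948502741}$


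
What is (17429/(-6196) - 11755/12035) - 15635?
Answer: -233233343619/14913772 ≈ -15639.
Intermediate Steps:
(17429/(-6196) - 11755/12035) - 15635 = (17429*(-1/6196) - 11755*1/12035) - 15635 = (-17429/6196 - 2351/2407) - 15635 = -56518399/14913772 - 15635 = -233233343619/14913772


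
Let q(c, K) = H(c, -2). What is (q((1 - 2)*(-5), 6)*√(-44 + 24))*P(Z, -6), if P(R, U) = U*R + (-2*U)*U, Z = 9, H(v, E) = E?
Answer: 504*I*√5 ≈ 1127.0*I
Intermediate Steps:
q(c, K) = -2
P(R, U) = -2*U² + R*U (P(R, U) = R*U - 2*U² = -2*U² + R*U)
(q((1 - 2)*(-5), 6)*√(-44 + 24))*P(Z, -6) = (-2*√(-44 + 24))*(-6*(9 - 2*(-6))) = (-4*I*√5)*(-6*(9 + 12)) = (-4*I*√5)*(-6*21) = -4*I*√5*(-126) = 504*I*√5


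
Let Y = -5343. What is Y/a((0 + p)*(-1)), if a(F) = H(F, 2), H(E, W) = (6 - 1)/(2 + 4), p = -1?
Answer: -32058/5 ≈ -6411.6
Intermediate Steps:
H(E, W) = ⅚ (H(E, W) = 5/6 = 5*(⅙) = ⅚)
a(F) = ⅚
Y/a((0 + p)*(-1)) = -5343/⅚ = -5343*6/5 = -32058/5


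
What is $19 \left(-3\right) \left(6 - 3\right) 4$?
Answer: $-684$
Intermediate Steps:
$19 \left(-3\right) \left(6 - 3\right) 4 = - 57 \cdot 3 \cdot 4 = \left(-57\right) 12 = -684$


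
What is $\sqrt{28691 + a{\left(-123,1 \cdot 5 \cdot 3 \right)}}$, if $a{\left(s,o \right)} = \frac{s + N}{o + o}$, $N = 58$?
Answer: $\frac{\sqrt{1032798}}{6} \approx 169.38$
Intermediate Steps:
$a{\left(s,o \right)} = \frac{58 + s}{2 o}$ ($a{\left(s,o \right)} = \frac{s + 58}{o + o} = \frac{58 + s}{2 o}$)
$\sqrt{28691 + a{\left(-123,1 \cdot 5 \cdot 3 \right)}} = \sqrt{28691 + \frac{58 - 123}{2 \cdot 1 \cdot 5 \cdot 3}} = \sqrt{28691 + \frac{1}{2} \frac{1}{5 \cdot 3} \left(-65\right)} = \sqrt{28691 + \frac{1}{2} \cdot \frac{1}{15} \left(-65\right)} = \sqrt{28691 - \frac{13}{6}} = \sqrt{\frac{172133}{6}} = \frac{\sqrt{1032798}}{6}$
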